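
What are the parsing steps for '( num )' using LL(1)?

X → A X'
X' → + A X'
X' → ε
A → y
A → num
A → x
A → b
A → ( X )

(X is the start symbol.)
Stack is shown with the top on the left.

Stack          Input      Action
--------------------------------
X $            ( num ) $  output X → A X'
A X' $         ( num ) $  output A → ( X )
( X ) X' $     ( num ) $  match '('
X ) X' $       num ) $    output X → A X'
A X' ) X' $    num ) $    output A → num
num X' ) X' $  num ) $    match 'num'
X' ) X' $      ) $        output X' → ε
) X' $         ) $        match ')'
X' $           $          output X' → ε
$              $          accept

The string is accepted.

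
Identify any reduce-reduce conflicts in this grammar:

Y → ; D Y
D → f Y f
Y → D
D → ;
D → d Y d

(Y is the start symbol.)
A reduce-reduce conflict occurs when an LR(0) state has two complete items [A → α .] and [B → β .] — both call for a reduction, and with no lookahead the parser cannot choose between them.

Augment with Y' → Y and build the canonical LR(0) collection (I0 = CLOSURE({[Y' → . Y]}), then GOTO on every symbol after a dot until no new states appear). It has 13 states:
  I0: { [D → . ;], [D → . d Y d], [D → . f Y f], [Y → . ; D Y], [Y → . D], [Y' → . Y] }  — shift
  I1: { [D → . ;], [D → . d Y d], [D → . f Y f], [D → ; .], [Y → ; . D Y] }  — shift, reduce
  I2: { [Y → D .] }  — reduce
  I3: { [Y' → Y .] }  — accept
  I4: { [D → . ;], [D → . d Y d], [D → . f Y f], [D → d . Y d], [Y → . ; D Y], [Y → . D] }  — shift
  I5: { [D → . ;], [D → . d Y d], [D → . f Y f], [D → f . Y f], [Y → . ; D Y], [Y → . D] }  — shift
  I6: { [D → f Y . f] }  — shift
  I7: { [D → f Y f .] }  — reduce
  I8: { [D → d Y . d] }  — shift
  I9: { [D → d Y d .] }  — reduce
  I10: { [D → ; .] }  — reduce
  I11: { [D → . ;], [D → . d Y d], [D → . f Y f], [Y → . ; D Y], [Y → . D], [Y → ; D . Y] }  — shift
  I12: { [Y → ; D Y .] }  — reduce

No state contains more than one complete item.

Answer: No reduce-reduce conflicts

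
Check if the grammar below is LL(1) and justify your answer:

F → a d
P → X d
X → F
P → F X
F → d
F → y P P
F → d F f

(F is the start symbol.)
No. Predict set conflict for F: { 'd' }

Relevant sets:
  FIRST(X) = { 'a', 'd', 'y' }
  FIRST(F) = { 'a', 'd', 'y' }

For F:
  PREDICT(F → a d) = { 'a' }
  PREDICT(F → d) = { 'd' }
  PREDICT(F → y P P) = { 'y' }
  PREDICT(F → d F f) = { 'd' }
For P:
  PREDICT(P → X d) = { 'a', 'd', 'y' }
  PREDICT(P → F X) = { 'a', 'd', 'y' }
X has a single production, so nothing to check there.

Conflict found: Predict set conflict for F: { 'd' }
The grammar is NOT LL(1).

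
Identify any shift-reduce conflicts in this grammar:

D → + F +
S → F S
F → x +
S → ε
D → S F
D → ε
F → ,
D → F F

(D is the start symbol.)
Yes — I0: [D → .] vs [D → . + F +]; I4: [S → .] vs [F → . ,]; I9: [D → F F .] vs [F → . ,]; I11: [S → .] vs [F → . ,]

Augment with D' → D and build the canonical LR(0) collection (I0 = CLOSURE({[D' → . D]}), then GOTO on every symbol after a dot until no new states appear). It has 14 states:
  I0: { [D → . + F +], [D → . F F], [D → . S F], [D → .], [D' → . D], [F → . ,], [F → . x +], [S → . F S], [S → .] }  — shift, 2 reduces
  I1: { [D → + . F +], [F → . ,], [F → . x +] }  — shift
  I2: { [F → , .] }  — reduce
  I3: { [D' → D .] }  — accept
  I4: { [D → F . F], [F → . ,], [F → . x +], [S → . F S], [S → .], [S → F . S] }  — shift, reduce
  I5: { [D → S . F], [F → . ,], [F → . x +] }  — shift
  I6: { [F → x . +] }  — shift
  I7: { [F → x + .] }  — reduce
  I8: { [D → S F .] }  — reduce
  I9: { [D → F F .], [F → . ,], [F → . x +], [S → . F S], [S → .], [S → F . S] }  — shift, 2 reduces
  I10: { [S → F S .] }  — reduce
  I11: { [F → . ,], [F → . x +], [S → . F S], [S → .], [S → F . S] }  — shift, reduce
  I12: { [D → + F . +] }  — shift
  I13: { [D → + F + .] }  — reduce

I0 contains reduce items [D → .], [S → .] and shift items [D → . + F +], [F → . ,], [F → . x +] — shift-reduce conflict.
I4 contains reduce item [S → .] and shift items [F → . ,], [F → . x +] — shift-reduce conflict.
I9 contains reduce items [D → F F .], [S → .] and shift items [F → . ,], [F → . x +] — shift-reduce conflict.
I11 contains reduce item [S → .] and shift items [F → . ,], [F → . x +] — shift-reduce conflict.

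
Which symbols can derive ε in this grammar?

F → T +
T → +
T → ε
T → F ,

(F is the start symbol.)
ε-productions: T → ε
So T is immediately nullable.
No further non-terminal can be added: every production for the remaining non-terminals contains a terminal or a non-nullable non-terminal.
Nullable = { 'T' }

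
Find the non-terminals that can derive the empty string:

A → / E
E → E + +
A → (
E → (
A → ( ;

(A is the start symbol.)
A non-terminal is nullable if it can derive ε (the empty string): either it has an ε-production, or it has a production whose right-hand side consists entirely of nullable non-terminals.

There are no ε-productions, so no non-terminal can derive ε.
No non-terminals are nullable.

Answer: None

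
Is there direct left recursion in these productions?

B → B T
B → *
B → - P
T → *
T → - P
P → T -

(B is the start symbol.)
Yes, B is left-recursive

Direct left recursion occurs when N → N α for some non-terminal N (the right-hand side begins with the left-hand side itself).

B → B T: LEFT RECURSIVE (starts with B)
B → *: starts with '*'
B → - P: starts with '-'
T → *: starts with '*'
T → - P: starts with '-'
P → T -: starts with T

The grammar has direct left recursion on: B.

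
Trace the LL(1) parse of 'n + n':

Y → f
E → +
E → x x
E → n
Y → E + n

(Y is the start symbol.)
LL(1) parsing maintains a stack (initially the start symbol over $) and the input. At each step: if the stack top is a terminal, match it against the current input token; if it is a non-terminal N, replace it with the RHS of M[N, lookahead] (the unique production whose predict set contains the lookahead).

Stack is shown with the top on the left.

Stack    Input    Action
------------------------
Y $      n + n $  output Y → E + n
E + n $  n + n $  output E → n
n + n $  n + n $  match 'n'
+ n $    + n $    match '+'
n $      n $      match 'n'
$        $        accept

The string is accepted.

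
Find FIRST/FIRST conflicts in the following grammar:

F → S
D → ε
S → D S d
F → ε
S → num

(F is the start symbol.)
Yes. S → D S d / S → num on { 'num' }

FIRST sets of the non-terminals at (or reachable through a nullable prefix from) the front of some alternative:
  FIRST(S) = { 'num' }
  FIRST(D) = { ε }

Productions for F:
  F → S: FIRST = { 'num' }
  F → ε: FIRST = { ε }
Productions for S:
  S → D S d: FIRST = { 'num' }
  S → num: FIRST = { 'num' }
D has only one production, so no FIRST/FIRST conflict is possible there.

Conflict for S: S → D S d and S → num
  Overlap: { 'num' }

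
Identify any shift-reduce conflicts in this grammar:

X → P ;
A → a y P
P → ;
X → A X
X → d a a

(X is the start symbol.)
A shift-reduce conflict occurs when an LR(0) state has both:
  - a complete (reduce) item [A → α .] (dot at the end), and
  - a shift item [B → β . c γ] (dot before a terminal).

Augment with X' → X and build the canonical LR(0) collection (I0 = CLOSURE({[X' → . X]}), then GOTO on every symbol after a dot until no new states appear). It has 13 states:
  I0: { [A → . a y P], [P → . ;], [X → . A X], [X → . P ;], [X → . d a a], [X' → . X] }  — shift
  I1: { [P → ; .] }  — reduce
  I2: { [A → . a y P], [P → . ;], [X → . A X], [X → . P ;], [X → . d a a], [X → A . X] }  — shift
  I3: { [X → P . ;] }  — shift
  I4: { [X' → X .] }  — accept
  I5: { [A → a . y P] }  — shift
  I6: { [X → d . a a] }  — shift
  I7: { [X → d a . a] }  — shift
  I8: { [X → d a a .] }  — reduce
  I9: { [A → a y . P], [P → . ;] }  — shift
  I10: { [A → a y P .] }  — reduce
  I11: { [X → P ; .] }  — reduce
  I12: { [X → A X .] }  — reduce

No state contains both a complete item and a shift item.

Answer: No shift-reduce conflicts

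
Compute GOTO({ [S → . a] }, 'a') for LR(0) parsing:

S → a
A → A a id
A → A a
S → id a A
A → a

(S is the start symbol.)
GOTO(I, 'a') = CLOSURE({ [A → αX.β] : [A → α.Xβ] ∈ I, X = 'a' })

Items with dot before 'a', with the dot advanced:
  [S → . a] → [S → a .]
Closure adds nothing (no advanced item has the dot before a non-terminal).

GOTO = { [S → a .] }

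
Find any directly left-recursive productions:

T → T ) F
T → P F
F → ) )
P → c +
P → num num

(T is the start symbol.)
Direct left recursion occurs when N → N α for some non-terminal N (the right-hand side begins with the left-hand side itself).

T → T ) F: LEFT RECURSIVE (starts with T)
T → P F: starts with P
F → ) ): starts with ')'
P → c +: starts with c
P → num num: starts with num

The grammar has direct left recursion on: T.

Answer: Yes, T is left-recursive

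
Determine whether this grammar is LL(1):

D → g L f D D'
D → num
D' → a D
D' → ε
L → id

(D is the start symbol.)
Relevant sets:
  FOLLOW(D') = { $, 'a' }

For D:
  PREDICT(D → g L f D D') = { 'g' }
  PREDICT(D → num) = { 'num' }
For D':
  PREDICT(D' → a D) = { 'a' }
  PREDICT(D' → ε) = { $, 'a' }
L has a single production, so nothing to check there.

Conflict found: Predict set conflict for D': { 'a' }
The grammar is NOT LL(1).

Answer: No. Predict set conflict for D': { 'a' }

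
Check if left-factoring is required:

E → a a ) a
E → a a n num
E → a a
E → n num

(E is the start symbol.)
Left-factoring is needed when two productions for the same non-terminal
share a common prefix on the right-hand side.

Productions for E:
  E → a a ) a
  E → a a n num
  E → a a
  E → n num

Found common prefix 'a a' in productions for E

Answer: Yes, E has productions with common prefix 'a a'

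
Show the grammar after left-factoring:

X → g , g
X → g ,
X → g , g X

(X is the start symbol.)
X → g , X'
X' → g X''
X'' → ε
X'' → X
X' → ε

Left-factoring transforms A → αβ₁ | αβ₂ into A → αA' and A' → β₁ | β₂
(α is the longest common prefix among the alternatives). Repeat until
no nonterminal has two alternatives with a common prefix.

Round 1: X has alternatives sharing prefix 'g ,'. Introduce X': X → g , X'
  Add: X' → g
  Add: X' → ε
  Add: X' → g X

Round 2: X' has alternatives sharing prefix 'g'. Introduce X'': X' → g X''
  Add: X'' → ε
  Add: X'' → X

No remaining common prefixes — done.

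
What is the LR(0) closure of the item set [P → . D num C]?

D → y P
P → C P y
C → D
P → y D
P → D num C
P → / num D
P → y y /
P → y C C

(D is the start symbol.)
To compute CLOSURE, for each item [A → α.Bβ] where B is a non-terminal, add [B → .γ] for all productions B → γ; repeat for the newly added items until nothing changes.

Start with: [P → . D num C]
  [P → . D num C] has the dot before D: add [D → . y P]
No further items can be added.

CLOSURE = { [D → . y P], [P → . D num C] }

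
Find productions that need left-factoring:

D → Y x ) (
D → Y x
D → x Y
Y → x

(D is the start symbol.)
Yes, D has productions with common prefix 'Y x'

Left-factoring is needed when two productions for the same non-terminal
share a common prefix on the right-hand side.

Productions for D:
  D → Y x ) (
  D → Y x
  D → x Y

Found common prefix 'Y x' in productions for D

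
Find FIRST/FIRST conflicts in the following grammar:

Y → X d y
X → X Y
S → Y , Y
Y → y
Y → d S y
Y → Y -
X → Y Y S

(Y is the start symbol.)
A FIRST/FIRST conflict occurs when two productions N → α and N → β for the same non-terminal have FIRST(α) ∩ FIRST(β) ≠ ∅ (with ε ∈ FIRST of a nullable right-hand side, so two nullable alternatives also conflict).

FIRST sets of the non-terminals at (or reachable through a nullable prefix from) the front of some alternative:
  FIRST(X) = { 'd', 'y' }
  FIRST(Y) = { 'd', 'y' }

Productions for Y:
  Y → X d y: FIRST = { 'd', 'y' }
  Y → y: FIRST = { 'y' }
  Y → d S y: FIRST = { 'd' }
  Y → Y -: FIRST = { 'd', 'y' }
Productions for X:
  X → X Y: FIRST = { 'd', 'y' }
  X → Y Y S: FIRST = { 'd', 'y' }
S has only one production, so no FIRST/FIRST conflict is possible there.

Conflict for Y: Y → X d y and Y → y
  Overlap: { 'y' }
Conflict for Y: Y → X d y and Y → d S y
  Overlap: { 'd' }
Conflict for Y: Y → X d y and Y → Y -
  Overlap: { 'd', 'y' }
Conflict for Y: Y → y and Y → Y -
  Overlap: { 'y' }
Conflict for Y: Y → d S y and Y → Y -
  Overlap: { 'd' }
Conflict for X: X → X Y and X → Y Y S
  Overlap: { 'd', 'y' }

Answer: Yes. Y → X d y / Y → y on { 'y' }; Y → X d y / Y → d S y on { 'd' }; Y → X d y / Y → Y '-' on { 'd', 'y' }; Y → y / Y → Y '-' on { 'y' }; Y → d S y / Y → Y '-' on { 'd' }; X → X Y / X → Y Y S on { 'd', 'y' }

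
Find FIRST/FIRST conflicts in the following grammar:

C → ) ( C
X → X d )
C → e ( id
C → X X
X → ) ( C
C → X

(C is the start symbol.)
Yes. C → ')' '(' C / C → X X on { ')' }; C → ')' '(' C / C → X on { ')' }; C → X X / C → X on { ')' }; X → X d ')' / X → ')' '(' C on { ')' }

FIRST sets of the non-terminals at (or reachable through a nullable prefix from) the front of some alternative:
  FIRST(X) = { ')' }

Productions for C:
  C → ) ( C: FIRST = { ')' }
  C → e ( id: FIRST = { 'e' }
  C → X X: FIRST = { ')' }
  C → X: FIRST = { ')' }
Productions for X:
  X → X d ): FIRST = { ')' }
  X → ) ( C: FIRST = { ')' }

Conflict for C: C → ) ( C and C → X X
  Overlap: { ')' }
Conflict for C: C → ) ( C and C → X
  Overlap: { ')' }
Conflict for C: C → X X and C → X
  Overlap: { ')' }
Conflict for X: X → X d ) and X → ) ( C
  Overlap: { ')' }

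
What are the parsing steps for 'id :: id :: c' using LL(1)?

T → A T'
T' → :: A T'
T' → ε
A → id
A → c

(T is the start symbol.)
Stack is shown with the top on the left.

Stack      Input            Action
----------------------------------
T $        id :: id :: c $  output T → A T'
A T' $     id :: id :: c $  output A → id
id T' $    id :: id :: c $  match 'id'
T' $       :: id :: c $     output T' → :: A T'
:: A T' $  :: id :: c $     match '::'
A T' $     id :: c $        output A → id
id T' $    id :: c $        match 'id'
T' $       :: c $           output T' → :: A T'
:: A T' $  :: c $           match '::'
A T' $     c $              output A → c
c T' $     c $              match 'c'
T' $       $                output T' → ε
$          $                accept

The string is accepted.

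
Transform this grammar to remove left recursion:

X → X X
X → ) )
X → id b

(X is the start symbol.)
X → ) ) X'
X → id b X'
X' → X X'
X' → ε

X is directly left-recursive. The standard transformation for
  A → A α₁ | ... | A α_m | β₁ | ... | β_n
is
  A  → β₁ A' | ... | β_n A'
  A' → α₁ A' | ... | α_m A' | ε

X → ) ) becomes X → ) ) X'
X → id b becomes X → id b X'
X → X X becomes X' → X X'
Add X' → ε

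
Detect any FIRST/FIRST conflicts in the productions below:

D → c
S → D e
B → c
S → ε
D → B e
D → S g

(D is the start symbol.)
A FIRST/FIRST conflict occurs when two productions N → α and N → β for the same non-terminal have FIRST(α) ∩ FIRST(β) ≠ ∅ (with ε ∈ FIRST of a nullable right-hand side, so two nullable alternatives also conflict).

FIRST sets of the non-terminals at (or reachable through a nullable prefix from) the front of some alternative:
  FIRST(B) = { 'c' }
  FIRST(S) = { 'c', 'g', ε }
  FIRST(D) = { 'c', 'g' }

Productions for D:
  D → c: FIRST = { 'c' }
  D → B e: FIRST = { 'c' }
  D → S g: FIRST = { 'c', 'g' }
Productions for S:
  S → D e: FIRST = { 'c', 'g' }
  S → ε: FIRST = { ε }
B has only one production, so no FIRST/FIRST conflict is possible there.

Conflict for D: D → c and D → B e
  Overlap: { 'c' }
Conflict for D: D → c and D → S g
  Overlap: { 'c' }
Conflict for D: D → B e and D → S g
  Overlap: { 'c' }

Answer: Yes. D → c / D → B e on { 'c' }; D → c / D → S g on { 'c' }; D → B e / D → S g on { 'c' }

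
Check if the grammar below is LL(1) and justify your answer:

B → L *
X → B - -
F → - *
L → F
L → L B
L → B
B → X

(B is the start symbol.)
No. Predict set conflict for B: { '-' }

Relevant sets:
  FIRST(L) = { '-' }
  FIRST(X) = { '-' }
  FIRST(F) = { '-' }
  FIRST(B) = { '-' }

For B:
  PREDICT(B → L '*') = { '-' }
  PREDICT(B → X) = { '-' }
For L:
  PREDICT(L → F) = { '-' }
  PREDICT(L → L B) = { '-' }
  PREDICT(L → B) = { '-' }
X, F have a single production, so nothing to check there.

Conflict found: Predict set conflict for B: { '-' }
The grammar is NOT LL(1).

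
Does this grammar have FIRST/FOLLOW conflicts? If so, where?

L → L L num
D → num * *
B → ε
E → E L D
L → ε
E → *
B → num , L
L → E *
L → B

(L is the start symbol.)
Yes. L → L L num with FOLLOW(L) on { '*', 'num' }; L → E '*' with FOLLOW(L) on { '*' }; L → B with FOLLOW(L) on { 'num' }; B → num ',' L with FOLLOW(B) on { 'num' }

Nullable non-terminals: B, L.
FIRST sets used below: FIRST(L) = { '*', 'num', ε }, FIRST(E) = { '*' }, FIRST(B) = { 'num', ε }

B: nullable alternative(s) B → ε; FOLLOW(B) = { $, '*', 'num' }
  B → ε: FIRST \ {ε} = { } — this is the only nullable alternative, skip
  B → num , L: FIRST \ {ε} = { 'num' } — overlaps FOLLOW(B) on { 'num' }: CONFLICT

L: nullable alternative(s) L → ε, L → B; FOLLOW(L) = { $, '*', 'num' }
  L → L L num: FIRST \ {ε} = { '*', 'num' } — overlaps FOLLOW(L) on { '*', 'num' }: CONFLICT
  L → ε: FIRST \ {ε} = { } — disjoint from FOLLOW(L)
  L → E *: FIRST \ {ε} = { '*' } — overlaps FOLLOW(L) on { '*' }: CONFLICT
  L → B: FIRST \ {ε} = { 'num' } — overlaps FOLLOW(L) on { 'num' }: CONFLICT

D, E have no nullable alternative, so no FIRST/FOLLOW check is needed there.

So the grammar has 4 FIRST/FOLLOW conflicts (marked CONFLICT above).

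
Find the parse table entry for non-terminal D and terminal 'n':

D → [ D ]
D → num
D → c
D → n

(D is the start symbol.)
To find M[D, 'n'], we find productions for D where 'n' is in the predict set (PREDICT(N → α) = (FIRST(α) \ {ε}) ∪ (FOLLOW(N) if α ⇒* ε)).

D → [ D ]: PREDICT = { '[' }
D → num: PREDICT = { 'num' }
D → c: PREDICT = { 'c' }
D → n: PREDICT = { 'n' }
  'n' is in predict set, so this production goes in M[D, 'n']

M[D, 'n'] = D → n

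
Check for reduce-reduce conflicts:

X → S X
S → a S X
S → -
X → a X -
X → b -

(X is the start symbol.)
Yes — I10: [S → a S X .] vs [X → S X .]

A reduce-reduce conflict occurs when an LR(0) state has two complete items [A → α .] and [B → β .] — both call for a reduction, and with no lookahead the parser cannot choose between them.

Augment with X' → X and build the canonical LR(0) collection (I0 = CLOSURE({[X' → . X]}), then GOTO on every symbol after a dot until no new states appear). It has 12 states:
  I0: { [S → . -], [S → . a S X], [X → . S X], [X → . a X -], [X → . b -], [X' → . X] }  — shift
  I1: { [S → - .] }  — reduce
  I2: { [S → . -], [S → . a S X], [X → . S X], [X → . a X -], [X → . b -], [X → S . X] }  — shift
  I3: { [X' → X .] }  — accept
  I4: { [S → . -], [S → . a S X], [S → a . S X], [X → . S X], [X → . a X -], [X → . b -], [X → a . X -] }  — shift
  I5: { [X → b . -] }  — shift
  I6: { [X → b - .] }  — reduce
  I7: { [S → . -], [S → . a S X], [S → a S . X], [X → . S X], [X → . a X -], [X → . b -], [X → S . X] }  — shift
  I8: { [X → a X . -] }  — shift
  I9: { [X → a X - .] }  — reduce
  I10: { [S → a S X .], [X → S X .] }  — 2 reduces
  I11: { [X → S X .] }  — reduce

I10 contains complete items [S → a S X .], [X → S X .] — reduce-reduce conflict.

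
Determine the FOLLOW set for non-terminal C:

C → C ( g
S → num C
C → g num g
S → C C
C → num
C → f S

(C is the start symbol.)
C is the start symbol, so $ ∈ FOLLOW(C).
In C → C ( g: C is followed by '(' g, add FIRST('(' g) \ {ε} = { '(' }
In S → num C: C is at the end, add FOLLOW(S)
In S → C C: C is followed by C, add FIRST(C) \ {ε} = { 'f', 'g', 'num' }
In S → C C: C is at the end, add FOLLOW(S)

The FOLLOW sets referred to above (computed the same way, to a fixed point):
  FOLLOW(S) = { $, '(', 'f', 'g', 'num' }

Taking the union: FOLLOW(C) = { $, '(', 'f', 'g', 'num' }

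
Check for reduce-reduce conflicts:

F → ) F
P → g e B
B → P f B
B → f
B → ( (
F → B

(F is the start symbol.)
Augment with F' → F and build the canonical LR(0) collection (I0 = CLOSURE({[F' → . F]}), then GOTO on every symbol after a dot until no new states appear). It has 14 states:
  I0: { [B → . ( (], [B → . P f B], [B → . f], [F → . ) F], [F → . B], [F' → . F], [P → . g e B] }  — shift
  I1: { [B → ( . (] }  — shift
  I2: { [B → . ( (], [B → . P f B], [B → . f], [F → ) . F], [F → . ) F], [F → . B], [P → . g e B] }  — shift
  I3: { [F → B .] }  — reduce
  I4: { [F' → F .] }  — accept
  I5: { [B → P . f B] }  — shift
  I6: { [B → f .] }  — reduce
  I7: { [P → g . e B] }  — shift
  I8: { [B → . ( (], [B → . P f B], [B → . f], [P → . g e B], [P → g e . B] }  — shift
  I9: { [P → g e B .] }  — reduce
  I10: { [B → . ( (], [B → . P f B], [B → . f], [B → P f . B], [P → . g e B] }  — shift
  I11: { [B → P f B .] }  — reduce
  I12: { [F → ) F .] }  — reduce
  I13: { [B → ( ( .] }  — reduce

No state contains more than one complete item.

Answer: No reduce-reduce conflicts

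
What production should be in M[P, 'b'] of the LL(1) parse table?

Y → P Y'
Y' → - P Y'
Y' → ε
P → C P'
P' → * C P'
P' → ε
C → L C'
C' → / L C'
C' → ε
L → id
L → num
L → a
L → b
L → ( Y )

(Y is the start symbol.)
P → C P'

To find M[P, 'b'], we find productions for P where 'b' is in the predict set (PREDICT(N → α) = (FIRST(α) \ {ε}) ∪ (FOLLOW(N) if α ⇒* ε)).

Relevant sets:
  FIRST(C) = { '(', 'a', 'b', 'id', 'num' }

P → C P': PREDICT = { '(', 'a', 'b', 'id', 'num' }
  'b' is in predict set, so this production goes in M[P, 'b']

M[P, 'b'] = P → C P'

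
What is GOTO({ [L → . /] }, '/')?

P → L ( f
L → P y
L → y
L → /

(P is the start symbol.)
GOTO(I, '/') = CLOSURE({ [A → αX.β] : [A → α.Xβ] ∈ I, X = '/' })

Items with dot before '/', with the dot advanced:
  [L → . /] → [L → / .]
Closure adds nothing (no advanced item has the dot before a non-terminal).

GOTO = { [L → / .] }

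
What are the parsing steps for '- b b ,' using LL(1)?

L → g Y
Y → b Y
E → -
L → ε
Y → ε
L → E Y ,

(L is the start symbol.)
LL(1) parsing maintains a stack (initially the start symbol over $) and the input. At each step: if the stack top is a terminal, match it against the current input token; if it is a non-terminal N, replace it with the RHS of M[N, lookahead] (the unique production whose predict set contains the lookahead).

Stack is shown with the top on the left.

Stack    Input      Action
--------------------------
L $      - b b , $  output L → E Y ,
E Y , $  - b b , $  output E → -
- Y , $  - b b , $  match '-'
Y , $    b b , $    output Y → b Y
b Y , $  b b , $    match 'b'
Y , $    b , $      output Y → b Y
b Y , $  b , $      match 'b'
Y , $    , $        output Y → ε
, $      , $        match ','
$        $          accept

The string is accepted.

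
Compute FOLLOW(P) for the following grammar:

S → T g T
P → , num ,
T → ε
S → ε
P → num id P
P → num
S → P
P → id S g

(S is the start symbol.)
{ $, 'g' }

To compute FOLLOW(P), find every occurrence of P on a right-hand side N → α P β: add FIRST(β) \ {ε}, and if β is empty or nullable also add FOLLOW(N). Iterate to a fixed point.

In P → num id P: P is at the end; this adds FOLLOW(P) to itself — nothing new
In S → P: P is at the end, add FOLLOW(S)

The FOLLOW sets referred to above (computed the same way, to a fixed point):
  FOLLOW(S) = { $, 'g' }

Taking the union: FOLLOW(P) = { $, 'g' }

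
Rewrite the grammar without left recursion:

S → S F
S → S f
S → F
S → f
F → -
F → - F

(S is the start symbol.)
S is directly left-recursive. The standard transformation for
  A → A α₁ | ... | A α_m | β₁ | ... | β_n
is
  A  → β₁ A' | ... | β_n A'
  A' → α₁ A' | ... | α_m A' | ε

S → F becomes S → F S'
S → f becomes S → f S'
S → S F becomes S' → F S'
S → S f becomes S' → f S'
Add S' → ε

Productions for other non-terminals are unchanged:
  F → -
  F → - F

Resulting grammar:
S → F S'
S → f S'
S' → F S'
S' → f S'
S' → ε
F → -
F → - F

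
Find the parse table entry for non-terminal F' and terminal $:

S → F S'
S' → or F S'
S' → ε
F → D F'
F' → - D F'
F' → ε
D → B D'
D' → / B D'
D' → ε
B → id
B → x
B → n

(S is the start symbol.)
F' → ε

To find M[F', $], we find productions for F' where $ is in the predict set (PREDICT(N → α) = (FIRST(α) \ {ε}) ∪ (FOLLOW(N) if α ⇒* ε)).

Relevant sets:
  FOLLOW(F') = { $, 'or' }

F' → - D F': PREDICT = { '-' }
F' → ε: PREDICT = { $, 'or' }
  $ is in predict set, so this production goes in M[F', $]

M[F', $] = F' → ε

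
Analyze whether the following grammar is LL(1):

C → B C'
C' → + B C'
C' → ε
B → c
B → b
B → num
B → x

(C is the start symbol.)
A grammar is LL(1) if for each non-terminal N with multiple productions, the predict sets of those productions are pairwise disjoint, where PREDICT(N → α) = (FIRST(α) \ {ε}) ∪ (FOLLOW(N) if α ⇒* ε).

Relevant sets:
  FOLLOW(C') = { $ }

For C':
  PREDICT(C' → '+' B C') = { '+' }
  PREDICT(C' → ε) = { $ }
For B:
  PREDICT(B → c) = { 'c' }
  PREDICT(B → b) = { 'b' }
  PREDICT(B → num) = { 'num' }
  PREDICT(B → x) = { 'x' }
C has a single production, so nothing to check there.

All predict sets are disjoint. The grammar IS LL(1).

Answer: Yes, the grammar is LL(1).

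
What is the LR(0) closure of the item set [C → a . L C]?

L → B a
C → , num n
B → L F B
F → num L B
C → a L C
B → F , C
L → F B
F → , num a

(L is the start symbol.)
To compute CLOSURE, for each item [A → α.Bβ] where B is a non-terminal, add [B → .γ] for all productions B → γ; repeat for the newly added items until nothing changes.

Start with: [C → a . L C]
  [C → a . L C] has the dot before L: add [L → . B a], [L → . F B]
  [L → . B a] has the dot before B: add [B → . L F B], [B → . F , C]
  [L → . F B] has the dot before F: add [F → . num L B], [F → . , num a]
No further items can be added.

CLOSURE = { [B → . F , C], [B → . L F B], [C → a . L C], [F → . , num a], [F → . num L B], [L → . B a], [L → . F B] }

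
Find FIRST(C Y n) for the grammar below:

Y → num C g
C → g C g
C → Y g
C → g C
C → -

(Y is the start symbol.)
{ '-', 'g', 'num' }

FIRST sets of the non-terminals involved (from the grammar, by fixed-point iteration):
  FIRST(C) = { '-', 'g', 'num' }

To compute FIRST(C Y n), process the symbols left to right:
Symbol C is a non-terminal. Add FIRST(C) \ {ε} = { '-', 'g', 'num' }
C is not nullable (ε ∉ FIRST(C)), so stop here.
FIRST(C Y n) = { '-', 'g', 'num' }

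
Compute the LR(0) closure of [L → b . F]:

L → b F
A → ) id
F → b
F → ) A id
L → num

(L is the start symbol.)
To compute CLOSURE, for each item [A → α.Bβ] where B is a non-terminal, add [B → .γ] for all productions B → γ; repeat for the newly added items until nothing changes.

Start with: [L → b . F]
  [L → b . F] has the dot before F: add [F → . b], [F → . ) A id]
No further items can be added.

CLOSURE = { [F → . ) A id], [F → . b], [L → b . F] }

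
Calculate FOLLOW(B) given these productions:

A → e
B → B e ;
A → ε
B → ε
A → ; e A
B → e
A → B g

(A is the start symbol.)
To compute FOLLOW(B), find every occurrence of B on a right-hand side N → α B β: add FIRST(β) \ {ε}, and if β is empty or nullable also add FOLLOW(N). Iterate to a fixed point.

In B → B e ;: B is followed by e ';', add FIRST(e ';') \ {ε} = { 'e' }
In A → B g: B is followed by g, add FIRST(g) \ {ε} = { 'g' }

Taking the union: FOLLOW(B) = { 'e', 'g' }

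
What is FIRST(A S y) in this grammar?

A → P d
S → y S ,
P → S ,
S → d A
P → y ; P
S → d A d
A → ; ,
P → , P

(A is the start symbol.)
{ ',', ';', 'd', 'y' }

FIRST sets of the non-terminals involved (from the grammar, by fixed-point iteration):
  FIRST(A) = { ',', ';', 'd', 'y' }

To compute FIRST(A S y), process the symbols left to right:
Symbol A is a non-terminal. Add FIRST(A) \ {ε} = { ',', ';', 'd', 'y' }
A is not nullable (ε ∉ FIRST(A)), so stop here.
FIRST(A S y) = { ',', ';', 'd', 'y' }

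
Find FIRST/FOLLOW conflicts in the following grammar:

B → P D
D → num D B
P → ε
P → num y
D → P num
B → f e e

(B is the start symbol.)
A FIRST/FOLLOW conflict occurs when a non-terminal N has a nullable alternative N → β (β ⇒* ε) and another alternative N → α with FIRST(α) ∩ FOLLOW(N) ≠ ∅: on such a lookahead the parser cannot decide between expanding α and letting N vanish via β.

Nullable non-terminals: P.

P: nullable alternative(s) P → ε; FOLLOW(P) = { 'num' }
  P → ε: FIRST \ {ε} = { } — this is the only nullable alternative, skip
  P → num y: FIRST \ {ε} = { 'num' } — overlaps FOLLOW(P) on { 'num' }: CONFLICT

B, D have no nullable alternative, so no FIRST/FOLLOW check is needed there.

So the grammar has 1 FIRST/FOLLOW conflict (marked CONFLICT above).

Answer: Yes. P → num y with FOLLOW(P) on { 'num' }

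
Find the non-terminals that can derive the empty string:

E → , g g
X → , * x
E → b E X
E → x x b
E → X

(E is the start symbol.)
There are no ε-productions, so no non-terminal can derive ε.
No non-terminals are nullable.

Answer: None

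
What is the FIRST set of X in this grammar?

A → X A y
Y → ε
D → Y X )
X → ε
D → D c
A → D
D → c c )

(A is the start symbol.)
{ ε }

From X → ε:
  - ε-production, so ε ∈ FIRST(X)

Collecting: FIRST(X) = { ε }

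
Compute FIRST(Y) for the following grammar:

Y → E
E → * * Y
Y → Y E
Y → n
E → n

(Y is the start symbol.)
{ '*', 'n' }

To compute FIRST(Y), examine every production with Y on the left-hand side, reading each right-hand side left to right until a non-nullable symbol is reached.

FIRST sets of the other non-terminals involved (by the same procedure, iterated to a fixed point):
  FIRST(E) = { '*', 'n' }

From Y → E:
  - E is a non-terminal: add FIRST(E) \ {ε} = { '*', 'n' }
    E is not nullable, so stop
From Y → Y E:
  - Y is the symbol being defined: contributes nothing new
    Y is not nullable, so stop
From Y → n:
  - n is a terminal: add 'n' and stop

Collecting: FIRST(Y) = { '*', 'n' }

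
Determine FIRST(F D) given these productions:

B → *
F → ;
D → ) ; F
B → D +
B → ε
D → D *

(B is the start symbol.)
{ ';' }

FIRST sets of the non-terminals involved (from the grammar, by fixed-point iteration):
  FIRST(F) = { ';' }

To compute FIRST(F D), process the symbols left to right:
Symbol F is a non-terminal. Add FIRST(F) \ {ε} = { ';' }
F is not nullable (ε ∉ FIRST(F)), so stop here.
FIRST(F D) = { ';' }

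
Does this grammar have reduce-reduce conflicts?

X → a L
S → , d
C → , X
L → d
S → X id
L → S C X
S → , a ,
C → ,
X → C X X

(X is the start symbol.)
Yes — I16: [C → , .] vs [S → , a , .]

Augment with X' → X and build the canonical LR(0) collection (I0 = CLOSURE({[X' → . X]}), then GOTO on every symbol after a dot until no new states appear). It has 19 states:
  I0: { [C → . , X], [C → . ,], [X → . C X X], [X → . a L], [X' → . X] }  — shift
  I1: { [C → , . X], [C → , .], [C → . , X], [C → . ,], [X → . C X X], [X → . a L] }  — shift, reduce
  I2: { [C → . , X], [C → . ,], [X → . C X X], [X → . a L], [X → C . X X] }  — shift
  I3: { [X' → X .] }  — accept
  I4: { [C → . , X], [C → . ,], [L → . S C X], [L → . d], [S → . , a ,], [S → . , d], [S → . X id], [X → . C X X], [X → . a L], [X → a . L] }  — shift
  I5: { [C → , . X], [C → , .], [C → . , X], [C → . ,], [S → , . a ,], [S → , . d], [X → . C X X], [X → . a L] }  — shift, reduce
  I6: { [X → a L .] }  — reduce
  I7: { [C → . , X], [C → . ,], [L → S . C X] }  — shift
  I8: { [S → X . id] }  — shift
  I9: { [L → d .] }  — reduce
  I10: { [S → X id .] }  — reduce
  I11: { [C → . , X], [C → . ,], [L → S C . X], [X → . C X X], [X → . a L] }  — shift
  I12: { [L → S C X .] }  — reduce
  I13: { [C → , X .] }  — reduce
  I14: { [C → . , X], [C → . ,], [L → . S C X], [L → . d], [S → , a . ,], [S → . , a ,], [S → . , d], [S → . X id], [X → . C X X], [X → . a L], [X → a . L] }  — shift
  I15: { [S → , d .] }  — reduce
  I16: { [C → , . X], [C → , .], [C → . , X], [C → . ,], [S → , . a ,], [S → , . d], [S → , a , .], [X → . C X X], [X → . a L] }  — shift, 2 reduces
  I17: { [C → . , X], [C → . ,], [X → . C X X], [X → . a L], [X → C X . X] }  — shift
  I18: { [X → C X X .] }  — reduce

I16 contains complete items [C → , .], [S → , a , .] — reduce-reduce conflict.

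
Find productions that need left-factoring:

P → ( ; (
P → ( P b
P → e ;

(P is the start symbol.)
Yes, P has productions with common prefix '('

Left-factoring is needed when two productions for the same non-terminal
share a common prefix on the right-hand side.

Productions for P:
  P → ( ; (
  P → ( P b
  P → e ;

Found common prefix '(' in productions for P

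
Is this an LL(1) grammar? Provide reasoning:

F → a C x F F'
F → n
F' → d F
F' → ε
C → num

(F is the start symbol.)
Relevant sets:
  FOLLOW(F') = { $, 'd' }

For F:
  PREDICT(F → a C x F F') = { 'a' }
  PREDICT(F → n) = { 'n' }
For F':
  PREDICT(F' → d F) = { 'd' }
  PREDICT(F' → ε) = { $, 'd' }
C has a single production, so nothing to check there.

Conflict found: Predict set conflict for F': { 'd' }
The grammar is NOT LL(1).

Answer: No. Predict set conflict for F': { 'd' }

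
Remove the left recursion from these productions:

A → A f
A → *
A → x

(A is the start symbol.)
A is directly left-recursive. The standard transformation for
  A → A α₁ | ... | A α_m | β₁ | ... | β_n
is
  A  → β₁ A' | ... | β_n A'
  A' → α₁ A' | ... | α_m A' | ε

A → * becomes A → * A'
A → x becomes A → x A'
A → A f becomes A' → f A'
Add A' → ε

Resulting grammar:
A → * A'
A → x A'
A' → f A'
A' → ε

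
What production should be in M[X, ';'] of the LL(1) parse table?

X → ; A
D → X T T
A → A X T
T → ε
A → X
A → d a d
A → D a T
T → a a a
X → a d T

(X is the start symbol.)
X → ; A

To find M[X, ';'], we find productions for X where ';' is in the predict set (PREDICT(N → α) = (FIRST(α) \ {ε}) ∪ (FOLLOW(N) if α ⇒* ε)).

X → ; A: PREDICT = { ';' }
  ';' is in predict set, so this production goes in M[X, ';']
X → a d T: PREDICT = { 'a' }

M[X, ';'] = X → ; A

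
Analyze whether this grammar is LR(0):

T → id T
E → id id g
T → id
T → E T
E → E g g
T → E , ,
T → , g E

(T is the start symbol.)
Augment with T' → T and build the canonical LR(0) collection (I0 = CLOSURE({[T' → . T]}), then GOTO on every symbol after a dot until no new states appear). It has 17 states:
  I0: { [E → . E g g], [E → . id id g], [T → . , g E], [T → . E , ,], [T → . E T], [T → . id T], [T → . id], [T' → . T] }  — shift
  I1: { [T → , . g E] }  — shift
  I2: { [E → . E g g], [E → . id id g], [E → E . g g], [T → . , g E], [T → . E , ,], [T → . E T], [T → . id T], [T → . id], [T → E . , ,], [T → E . T] }  — shift
  I3: { [T' → T .] }  — accept
  I4: { [E → . E g g], [E → . id id g], [E → id . id g], [T → . , g E], [T → . E , ,], [T → . E T], [T → . id T], [T → . id], [T → id . T], [T → id .] }  — shift, reduce
  I5: { [T → id T .] }  — reduce
  I6: { [E → . E g g], [E → . id id g], [E → id . id g], [E → id id . g], [T → . , g E], [T → . E , ,], [T → . E T], [T → . id T], [T → . id], [T → id . T], [T → id .] }  — shift, reduce
  I7: { [E → id id g .] }  — reduce
  I8: { [T → , . g E], [T → E , . ,] }  — shift
  I9: { [T → E T .] }  — reduce
  I10: { [E → E g . g] }  — shift
  I11: { [E → E g g .] }  — reduce
  I12: { [T → E , , .] }  — reduce
  I13: { [E → . E g g], [E → . id id g], [T → , g . E] }  — shift
  I14: { [E → E . g g], [T → , g E .] }  — shift, reduce
  I15: { [E → id . id g] }  — shift
  I16: { [E → id id . g] }  — shift

Conflict in state I4:
  Shift-reduce conflict between [T → id .] and [E → . id id g]
So the grammar is NOT LR(0).

Answer: No. Shift-reduce conflict between [T → id .] and [E → . id id g]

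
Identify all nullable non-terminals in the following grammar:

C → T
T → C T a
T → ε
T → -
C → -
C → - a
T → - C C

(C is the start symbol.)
{ 'C', 'T' }

A non-terminal is nullable if it can derive ε (the empty string): either it has an ε-production, or it has a production whose right-hand side consists entirely of nullable non-terminals.

ε-productions: T → ε
So T is immediately nullable.
C → T: every symbol on the right is nullable, so C is nullable too.
Every non-terminal is now nullable.
Nullable = { 'C', 'T' }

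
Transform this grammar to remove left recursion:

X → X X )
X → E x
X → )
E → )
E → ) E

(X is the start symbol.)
X → E x X'
X → ) X'
X' → X ) X'
X' → ε
E → )
E → ) E

X is directly left-recursive. The standard transformation for
  A → A α₁ | ... | A α_m | β₁ | ... | β_n
is
  A  → β₁ A' | ... | β_n A'
  A' → α₁ A' | ... | α_m A' | ε

X → E x becomes X → E x X'
X → ) becomes X → ) X'
X → X X ) becomes X' → X ) X'
Add X' → ε

Productions for other non-terminals are unchanged:
  E → )
  E → ) E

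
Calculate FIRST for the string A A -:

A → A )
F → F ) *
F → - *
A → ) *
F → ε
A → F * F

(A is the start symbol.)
FIRST sets of the non-terminals involved (from the grammar, by fixed-point iteration):
  FIRST(A) = { ')', '*', '-' }

To compute FIRST(A A -), process the symbols left to right:
Symbol A is a non-terminal. Add FIRST(A) \ {ε} = { ')', '*', '-' }
A is not nullable (ε ∉ FIRST(A)), so stop here.
FIRST(A A -) = { ')', '*', '-' }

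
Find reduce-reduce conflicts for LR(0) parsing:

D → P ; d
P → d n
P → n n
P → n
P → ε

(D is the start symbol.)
No reduce-reduce conflicts

Augment with D' → D and build the canonical LR(0) collection (I0 = CLOSURE({[D' → . D]}), then GOTO on every symbol after a dot until no new states appear). It has 9 states:
  I0: { [D → . P ; d], [D' → . D], [P → . d n], [P → . n n], [P → . n], [P → .] }  — shift, reduce
  I1: { [D' → D .] }  — accept
  I2: { [D → P . ; d] }  — shift
  I3: { [P → d . n] }  — shift
  I4: { [P → n . n], [P → n .] }  — shift, reduce
  I5: { [P → n n .] }  — reduce
  I6: { [P → d n .] }  — reduce
  I7: { [D → P ; . d] }  — shift
  I8: { [D → P ; d .] }  — reduce

No state contains more than one complete item.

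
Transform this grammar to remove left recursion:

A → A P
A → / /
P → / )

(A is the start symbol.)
A → / / A'
A' → P A'
A' → ε
P → / )

A is directly left-recursive. The standard transformation for
  A → A α₁ | ... | A α_m | β₁ | ... | β_n
is
  A  → β₁ A' | ... | β_n A'
  A' → α₁ A' | ... | α_m A' | ε

A → / / becomes A → / / A'
A → A P becomes A' → P A'
Add A' → ε

Productions for other non-terminals are unchanged:
  P → / )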